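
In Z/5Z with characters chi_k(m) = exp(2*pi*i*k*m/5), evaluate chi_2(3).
chi_2(3) = zeta_5^6 = exp(2*I*pi/5)

Explanation: chi_2(3) = zeta_5^(2*3) = zeta_5^6. Since zeta_5^5 = 1, this equals zeta_5^1 = exp(2*pi*i*1/5) = exp(2*I*pi/5).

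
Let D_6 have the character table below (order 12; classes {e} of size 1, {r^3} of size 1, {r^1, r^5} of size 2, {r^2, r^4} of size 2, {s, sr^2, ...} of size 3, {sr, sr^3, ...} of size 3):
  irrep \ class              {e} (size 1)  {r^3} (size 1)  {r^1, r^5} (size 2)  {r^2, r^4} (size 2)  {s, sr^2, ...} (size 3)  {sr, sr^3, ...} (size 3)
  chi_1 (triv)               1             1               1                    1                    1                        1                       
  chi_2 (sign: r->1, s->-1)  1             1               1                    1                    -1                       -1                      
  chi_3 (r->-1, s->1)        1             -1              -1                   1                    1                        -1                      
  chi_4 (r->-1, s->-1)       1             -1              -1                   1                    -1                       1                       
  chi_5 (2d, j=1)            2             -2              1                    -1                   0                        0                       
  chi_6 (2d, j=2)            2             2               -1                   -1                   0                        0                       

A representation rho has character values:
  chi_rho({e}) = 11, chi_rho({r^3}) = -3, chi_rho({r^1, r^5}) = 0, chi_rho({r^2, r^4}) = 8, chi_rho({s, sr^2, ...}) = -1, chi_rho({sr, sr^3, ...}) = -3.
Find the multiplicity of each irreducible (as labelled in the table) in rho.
Multiplicities: chi_1: 1, chi_2: 3, chi_3: 3, chi_4: 2, chi_5: 1, chi_6: 0.

Proof sketch: Use <chi_rho, chi> = (1/|G|) sum_C |C| * chi_rho(C) * conj(chi(C)) with |G| = 12 for each irreducible chi in the table:
  <chi_rho, chi_1> = (1/12)[1*(11)*conj(1) + 1*(-3)*conj(1) + 2*(0)*conj(1) + 2*(8)*conj(1) + 3*(-1)*conj(1) + 3*(-3)*conj(1)]
      = (1/12)[(11) + (-3) + (0) + (16) + (-3) + (-9)] = 12/12 = 1
  <chi_rho, chi_2> = (1/12)[1*(11)*conj(1) + 1*(-3)*conj(1) + 2*(0)*conj(1) + 2*(8)*conj(1) + 3*(-1)*conj(-1) + 3*(-3)*conj(-1)]
      = (1/12)[(11) + (-3) + (0) + (16) + (3) + (9)] = 36/12 = 3
  <chi_rho, chi_3> = (1/12)[1*(11)*conj(1) + 1*(-3)*conj(-1) + 2*(0)*conj(-1) + 2*(8)*conj(1) + 3*(-1)*conj(1) + 3*(-3)*conj(-1)]
      = (1/12)[(11) + (3) + (0) + (16) + (-3) + (9)] = 36/12 = 3
  <chi_rho, chi_4> = (1/12)[1*(11)*conj(1) + 1*(-3)*conj(-1) + 2*(0)*conj(-1) + 2*(8)*conj(1) + 3*(-1)*conj(-1) + 3*(-3)*conj(1)]
      = (1/12)[(11) + (3) + (0) + (16) + (3) + (-9)] = 24/12 = 2
  <chi_rho, chi_5> = (1/12)[1*(11)*conj(2) + 1*(-3)*conj(-2) + 2*(0)*conj(1) + 2*(8)*conj(-1) + 3*(-1)*conj(0) + 3*(-3)*conj(0)]
      = (1/12)[(22) + (6) + (0) + (-16) + (0) + (0)] = 12/12 = 1
  <chi_rho, chi_6> = (1/12)[1*(11)*conj(2) + 1*(-3)*conj(2) + 2*(0)*conj(-1) + 2*(8)*conj(-1) + 3*(-1)*conj(0) + 3*(-3)*conj(0)]
      = (1/12)[(22) + (-6) + (0) + (-16) + (0) + (0)] = 0/12 = 0
Dimension check: dim(rho) = sum (mult * dim) = 1*1 + 3*1 + 3*1 + 2*1 + 1*2 + 0*2 = 11 = chi_rho(e) = 11.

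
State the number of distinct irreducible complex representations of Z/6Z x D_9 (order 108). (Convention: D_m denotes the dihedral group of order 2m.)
36

Details: The number of irreducible complex representations of a finite group equals its number of conjugacy classes. For a direct product, #classes(G x H) = #classes(G) * #classes(H). Z/6Z has 6 classes (abelian), D_9 has 6 classes, so 6 * 6 = 36, so Z/6Z x D_9 (order 108) has exactly 36 irreducible complex representations.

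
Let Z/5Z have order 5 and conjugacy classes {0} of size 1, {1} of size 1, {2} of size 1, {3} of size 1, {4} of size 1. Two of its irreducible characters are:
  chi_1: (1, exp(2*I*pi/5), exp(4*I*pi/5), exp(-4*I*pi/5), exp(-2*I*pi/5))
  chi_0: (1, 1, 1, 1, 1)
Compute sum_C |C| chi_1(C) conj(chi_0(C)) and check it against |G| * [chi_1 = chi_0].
Sum = 0; so <chi_1, chi_0> = 0 (distinct irreducibles are orthogonal).

Compute term by term over conjugacy classes (|C| * chi_1(C) * conj(chi_0(C))):
  1*(1)*conj(1) + 1*(exp(2*I*pi/5))*conj(1) + 1*(exp(4*I*pi/5))*conj(1) + 1*(exp(-4*I*pi/5))*conj(1) + 1*(exp(-2*I*pi/5))*conj(1)
  = (1) + (exp(2*I*pi/5)) + (exp(4*I*pi/5)) + (exp(-4*I*pi/5)) + (exp(-2*I*pi/5))
  = 0.
(Exp terms are combined using exp(i*s)*conj(exp(i*t)) = exp(i*(s-t)), and sums of them are collapsed using the identity that for every m > 1 the m distinct m-th roots of unity sum to 0, e.g. 1 + exp(2*I*pi/3) + exp(-2*I*pi/3) = 0.)
Dividing by |G| = 5 gives 0/5 = 0, matching the row-orthogonality relation <chi_1, chi_0> = [chi_1 = chi_0].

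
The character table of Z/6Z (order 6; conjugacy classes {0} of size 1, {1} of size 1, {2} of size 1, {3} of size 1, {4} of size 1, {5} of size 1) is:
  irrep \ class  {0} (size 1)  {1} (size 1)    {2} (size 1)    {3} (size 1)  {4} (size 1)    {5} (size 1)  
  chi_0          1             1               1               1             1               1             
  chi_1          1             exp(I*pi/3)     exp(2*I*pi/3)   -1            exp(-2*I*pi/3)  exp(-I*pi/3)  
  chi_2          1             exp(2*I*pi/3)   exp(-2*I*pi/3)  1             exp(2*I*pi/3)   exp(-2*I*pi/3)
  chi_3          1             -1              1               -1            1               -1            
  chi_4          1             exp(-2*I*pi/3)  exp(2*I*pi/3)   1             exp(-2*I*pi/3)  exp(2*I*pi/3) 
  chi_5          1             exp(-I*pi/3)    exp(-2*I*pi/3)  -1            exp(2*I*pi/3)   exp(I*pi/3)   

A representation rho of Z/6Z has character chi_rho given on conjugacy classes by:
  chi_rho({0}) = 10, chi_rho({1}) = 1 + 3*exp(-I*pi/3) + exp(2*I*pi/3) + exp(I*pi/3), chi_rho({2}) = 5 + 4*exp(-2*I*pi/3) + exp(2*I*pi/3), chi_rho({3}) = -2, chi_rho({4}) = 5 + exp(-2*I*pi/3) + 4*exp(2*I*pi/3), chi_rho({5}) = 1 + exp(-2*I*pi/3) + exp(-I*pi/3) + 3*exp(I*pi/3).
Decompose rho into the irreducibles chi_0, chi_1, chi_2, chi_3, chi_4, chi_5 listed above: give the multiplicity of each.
Multiplicities: chi_0: 3, chi_1: 1, chi_2: 1, chi_3: 2, chi_4: 0, chi_5: 3.

Proof sketch: Use <chi_rho, chi> = (1/|G|) sum_C |C| * chi_rho(C) * conj(chi(C)) with |G| = 6 for each irreducible chi in the table:
  <chi_rho, chi_0> = (1/6)[1*(10)*conj(1) + 1*(1 + 3*exp(-I*pi/3) + exp(2*I*pi/3) + exp(I*pi/3))*conj(1) + 1*(5 + 4*exp(-2*I*pi/3) + exp(2*I*pi/3))*conj(1) + 1*(-2)*conj(1) + 1*(5 + exp(-2*I*pi/3) + 4*exp(2*I*pi/3))*conj(1) + 1*(1 + exp(-2*I*pi/3) + exp(-I*pi/3) + 3*exp(I*pi/3))*conj(1)]
      = (1/6)[(10) + (1 + 3*exp(-I*pi/3) + exp(2*I*pi/3) + exp(I*pi/3)) + (5 + 4*exp(-2*I*pi/3) + exp(2*I*pi/3)) + (-2) + (5 + exp(-2*I*pi/3) + 4*exp(2*I*pi/3)) + (1 + exp(-2*I*pi/3) + exp(-I*pi/3) + 3*exp(I*pi/3))] = 18/6 = 3
  <chi_rho, chi_1> = (1/6)[1*(10)*conj(1) + 1*(1 + 3*exp(-I*pi/3) + exp(2*I*pi/3) + exp(I*pi/3))*conj(exp(I*pi/3)) + 1*(5 + 4*exp(-2*I*pi/3) + exp(2*I*pi/3))*conj(exp(2*I*pi/3)) + 1*(-2)*conj(-1) + 1*(5 + exp(-2*I*pi/3) + 4*exp(2*I*pi/3))*conj(exp(-2*I*pi/3)) + 1*(1 + exp(-2*I*pi/3) + exp(-I*pi/3) + 3*exp(I*pi/3))*conj(exp(-I*pi/3))]
      = (1/6)[(10) + (1 + 3*exp(-2*I*pi/3) + exp(-I*pi/3) + exp(I*pi/3)) + (1 + 5*exp(-2*I*pi/3) + 4*exp(2*I*pi/3)) + (2) + (1 + 4*exp(-2*I*pi/3) + 5*exp(2*I*pi/3)) + (1 + exp(-I*pi/3) + exp(I*pi/3) + 3*exp(2*I*pi/3))] = 6/6 = 1
  <chi_rho, chi_2> = (1/6)[1*(10)*conj(1) + 1*(1 + 3*exp(-I*pi/3) + exp(2*I*pi/3) + exp(I*pi/3))*conj(exp(2*I*pi/3)) + 1*(5 + 4*exp(-2*I*pi/3) + exp(2*I*pi/3))*conj(exp(-2*I*pi/3)) + 1*(-2)*conj(1) + 1*(5 + exp(-2*I*pi/3) + 4*exp(2*I*pi/3))*conj(exp(2*I*pi/3)) + 1*(1 + exp(-2*I*pi/3) + exp(-I*pi/3) + 3*exp(I*pi/3))*conj(exp(-2*I*pi/3))]
      = (1/6)[(10) + (-2 + exp(-2*I*pi/3) + exp(-I*pi/3)) + (4 + exp(-2*I*pi/3) + 5*exp(2*I*pi/3)) + (-2) + (4 + 5*exp(-2*I*pi/3) + exp(2*I*pi/3)) + (-2 + exp(2*I*pi/3) + exp(I*pi/3))] = 6/6 = 1
  <chi_rho, chi_3> = (1/6)[1*(10)*conj(1) + 1*(1 + 3*exp(-I*pi/3) + exp(2*I*pi/3) + exp(I*pi/3))*conj(-1) + 1*(5 + 4*exp(-2*I*pi/3) + exp(2*I*pi/3))*conj(1) + 1*(-2)*conj(-1) + 1*(5 + exp(-2*I*pi/3) + 4*exp(2*I*pi/3))*conj(1) + 1*(1 + exp(-2*I*pi/3) + exp(-I*pi/3) + 3*exp(I*pi/3))*conj(-1)]
      = (1/6)[(10) + (-1 - exp(I*pi/3) - exp(2*I*pi/3) - 3*exp(-I*pi/3)) + (5 + 4*exp(-2*I*pi/3) + exp(2*I*pi/3)) + (2) + (5 + exp(-2*I*pi/3) + 4*exp(2*I*pi/3)) + (-1 - 3*exp(I*pi/3) - exp(-I*pi/3) - exp(-2*I*pi/3))] = 12/6 = 2
  <chi_rho, chi_4> = (1/6)[1*(10)*conj(1) + 1*(1 + 3*exp(-I*pi/3) + exp(2*I*pi/3) + exp(I*pi/3))*conj(exp(-2*I*pi/3)) + 1*(5 + 4*exp(-2*I*pi/3) + exp(2*I*pi/3))*conj(exp(2*I*pi/3)) + 1*(-2)*conj(1) + 1*(5 + exp(-2*I*pi/3) + 4*exp(2*I*pi/3))*conj(exp(-2*I*pi/3)) + 1*(1 + exp(-2*I*pi/3) + exp(-I*pi/3) + 3*exp(I*pi/3))*conj(exp(2*I*pi/3))]
      = (1/6)[(10) + (-1 + exp(-2*I*pi/3) + exp(2*I*pi/3) + 3*exp(I*pi/3)) + (1 + 5*exp(-2*I*pi/3) + 4*exp(2*I*pi/3)) + (-2) + (1 + 4*exp(-2*I*pi/3) + 5*exp(2*I*pi/3)) + (-1 + 3*exp(-I*pi/3) + exp(-2*I*pi/3) + exp(2*I*pi/3))] = 0/6 = 0
  <chi_rho, chi_5> = (1/6)[1*(10)*conj(1) + 1*(1 + 3*exp(-I*pi/3) + exp(2*I*pi/3) + exp(I*pi/3))*conj(exp(-I*pi/3)) + 1*(5 + 4*exp(-2*I*pi/3) + exp(2*I*pi/3))*conj(exp(-2*I*pi/3)) + 1*(-2)*conj(-1) + 1*(5 + exp(-2*I*pi/3) + 4*exp(2*I*pi/3))*conj(exp(2*I*pi/3)) + 1*(1 + exp(-2*I*pi/3) + exp(-I*pi/3) + 3*exp(I*pi/3))*conj(exp(I*pi/3))]
      = (1/6)[(10) + (2 + exp(2*I*pi/3) + exp(I*pi/3)) + (4 + exp(-2*I*pi/3) + 5*exp(2*I*pi/3)) + (2) + (4 + 5*exp(-2*I*pi/3) + exp(2*I*pi/3)) + (2 + exp(-2*I*pi/3) + exp(-I*pi/3))] = 18/6 = 3
(Exp terms are combined using exp(i*s)*conj(exp(i*t)) = exp(i*(s-t)), and sums of them are collapsed using the identity that for every m > 1 the m distinct m-th roots of unity sum to 0, e.g. 1 + exp(2*I*pi/3) + exp(-2*I*pi/3) = 0.)
Dimension check: dim(rho) = sum (mult * dim) = 3*1 + 1*1 + 1*1 + 2*1 + 0*1 + 3*1 = 10 = chi_rho(e) = 10.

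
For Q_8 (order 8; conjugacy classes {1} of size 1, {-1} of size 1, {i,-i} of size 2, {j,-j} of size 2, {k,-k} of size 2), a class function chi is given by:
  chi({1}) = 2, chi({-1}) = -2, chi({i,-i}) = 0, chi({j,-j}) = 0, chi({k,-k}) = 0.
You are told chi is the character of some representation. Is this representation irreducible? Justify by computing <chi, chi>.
Irreducible: <chi, chi> = 1.

Explanation: <chi, chi> = (1/|G|) sum_C |C| * |chi(C)|^2 = (1/8)[1*|2|^2 + 1*|-2|^2 + 2*|0|^2 + 2*|0|^2 + 2*|0|^2]
  = (1/8)[(4) + (4) + (0) + (0) + (0)] = 8/8 = 1.
A character is irreducible iff <chi, chi> = 1, so this representation is irreducible.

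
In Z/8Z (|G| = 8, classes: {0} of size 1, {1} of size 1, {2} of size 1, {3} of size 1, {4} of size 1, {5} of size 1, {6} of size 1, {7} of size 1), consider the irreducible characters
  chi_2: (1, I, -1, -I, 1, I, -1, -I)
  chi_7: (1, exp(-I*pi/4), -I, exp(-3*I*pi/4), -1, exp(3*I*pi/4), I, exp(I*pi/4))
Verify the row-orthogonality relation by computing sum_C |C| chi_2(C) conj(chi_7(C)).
Sum = 0; so <chi_2, chi_7> = 0 (distinct irreducibles are orthogonal).

Argument: Compute term by term over conjugacy classes (|C| * chi_2(C) * conj(chi_7(C))):
  1*(1)*conj(1) + 1*(I)*conj(exp(-I*pi/4)) + 1*(-1)*conj(-I) + 1*(-I)*conj(exp(-3*I*pi/4)) + 1*(1)*conj(-1) + 1*(I)*conj(exp(3*I*pi/4)) + 1*(-1)*conj(I) + 1*(-I)*conj(exp(I*pi/4))
  = (1) + (exp(3*I*pi/4)) + (-I) + (-exp(-3*I*pi/4)) + (-1) + (exp(-I*pi/4)) + (I) + (-exp(I*pi/4))
  = 0.
(Exp terms are combined using exp(i*s)*conj(exp(i*t)) = exp(i*(s-t)), and sums of them are collapsed using the identity that for every m > 1 the m distinct m-th roots of unity sum to 0, e.g. 1 + exp(2*I*pi/3) + exp(-2*I*pi/3) = 0.)
Dividing by |G| = 8 gives 0/8 = 0, matching the row-orthogonality relation <chi_2, chi_7> = [chi_2 = chi_7].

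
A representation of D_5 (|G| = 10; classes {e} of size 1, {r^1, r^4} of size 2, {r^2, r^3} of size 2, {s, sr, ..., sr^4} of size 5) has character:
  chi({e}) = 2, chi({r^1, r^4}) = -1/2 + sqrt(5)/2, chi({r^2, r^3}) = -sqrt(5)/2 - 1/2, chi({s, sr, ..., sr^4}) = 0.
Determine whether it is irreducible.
Irreducible: <chi, chi> = 1.

Argument: <chi, chi> = (1/|G|) sum_C |C| * |chi(C)|^2 = (1/10)[1*|2|^2 + 2*|-1/2 + sqrt(5)/2|^2 + 2*|-sqrt(5)/2 - 1/2|^2 + 5*|0|^2]
  = (1/10)[(4) + (3 - sqrt(5)) + (sqrt(5) + 3) + (0)] = 10/10 = 1.
A character is irreducible iff <chi, chi> = 1, so this representation is irreducible.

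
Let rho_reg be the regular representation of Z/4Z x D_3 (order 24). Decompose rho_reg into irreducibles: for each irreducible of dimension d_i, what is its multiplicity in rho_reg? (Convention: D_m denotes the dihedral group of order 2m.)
Each irreducible V_i of dimension d_i appears with multiplicity d_i, i.e. rho_reg = (direct sum over all irreducibles V_i) d_i V_i. The irreducible dimensions for Z/4Z x D_3 are 1, 1, 1, 1, 1, 1, 1, 1, 2, 2, 2, 2: 8 irreducibles of dimension 1, each with multiplicity 1; 4 irreducibles of dimension 2, each with multiplicity 2. Total dimension 8*1*1 + 4*2*2 = 24 = |G|.

Reasoning: General theorem: in the regular representation of a finite group G, each irreducible appears with multiplicity equal to its dimension. Check: dim(rho_reg) = sum d_i^2 = 1 + 1 + 1 + 1 + 1 + 1 + 1 + 1 + 4 + 4 + 4 + 4 = 24 = |G|.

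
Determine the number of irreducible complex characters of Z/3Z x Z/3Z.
9

The number of irreducible complex representations of a finite group equals its number of conjugacy classes. Z/3Z x Z/3Z is abelian of order 9, so every element is its own conjugacy class: 9 classes, so Z/3Z x Z/3Z (order 9) has exactly 9 irreducible complex representations.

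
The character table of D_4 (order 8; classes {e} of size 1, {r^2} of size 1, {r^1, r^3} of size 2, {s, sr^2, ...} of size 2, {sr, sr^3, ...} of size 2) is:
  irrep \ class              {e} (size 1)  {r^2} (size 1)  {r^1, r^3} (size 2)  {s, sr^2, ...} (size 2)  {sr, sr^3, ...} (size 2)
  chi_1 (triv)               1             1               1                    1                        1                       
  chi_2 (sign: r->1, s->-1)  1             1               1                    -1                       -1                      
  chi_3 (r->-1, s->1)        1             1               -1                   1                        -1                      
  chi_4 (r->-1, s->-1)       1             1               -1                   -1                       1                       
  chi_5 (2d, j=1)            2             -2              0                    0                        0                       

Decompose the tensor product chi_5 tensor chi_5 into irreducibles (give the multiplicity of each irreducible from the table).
chi_5 tensor chi_5 = chi_1 + chi_2 + chi_3 + chi_4 (all other irreducibles have multiplicity 0).

The character of a tensor product is the pointwise product (chi_5 * chi_5)(C) = chi_5(C) * chi_5(C):
  {e}: (2)*(2), {r^2}: (-2)*(-2), {r^1, r^3}: (0)*(0), {s, sr^2, ...}: (0)*(0), {sr, sr^3, ...}: (0)*(0)
so (chi_5 * chi_5) takes values
  {e} -> 4, {r^2} -> 4, {r^1, r^3} -> 0, {s, sr^2, ...} -> 0, {sr, sr^3, ...} -> 0.
Now take the inner product of this character with each irreducible chi from the table, <chi_5*chi_5, chi> = (1/8) sum_C |C| (chi_5*chi_5)(C) conj(chi(C)):
  <chi_5*chi_5, chi_1> = (1/8)[1*(4)*conj(1) + 1*(4)*conj(1) + 2*(0)*conj(1) + 2*(0)*conj(1) + 2*(0)*conj(1)]
      = (1/8)[(4) + (4) + (0) + (0) + (0)] = 8/8 = 1
  <chi_5*chi_5, chi_2> = (1/8)[1*(4)*conj(1) + 1*(4)*conj(1) + 2*(0)*conj(1) + 2*(0)*conj(-1) + 2*(0)*conj(-1)]
      = (1/8)[(4) + (4) + (0) + (0) + (0)] = 8/8 = 1
  <chi_5*chi_5, chi_3> = (1/8)[1*(4)*conj(1) + 1*(4)*conj(1) + 2*(0)*conj(-1) + 2*(0)*conj(1) + 2*(0)*conj(-1)]
      = (1/8)[(4) + (4) + (0) + (0) + (0)] = 8/8 = 1
  <chi_5*chi_5, chi_4> = (1/8)[1*(4)*conj(1) + 1*(4)*conj(1) + 2*(0)*conj(-1) + 2*(0)*conj(-1) + 2*(0)*conj(1)]
      = (1/8)[(4) + (4) + (0) + (0) + (0)] = 8/8 = 1
  <chi_5*chi_5, chi_5> = (1/8)[1*(4)*conj(2) + 1*(4)*conj(-2) + 2*(0)*conj(0) + 2*(0)*conj(0) + 2*(0)*conj(0)]
      = (1/8)[(8) + (-8) + (0) + (0) + (0)] = 0/8 = 0
Hence the multiplicities are chi_1: 1, chi_2: 1, chi_3: 1, chi_4: 1. Dimension check: dim(chi_5)*dim(chi_5) = 2*2 = 4 and sum (mult * dim) = 1*1 + 1*1 + 1*1 + 1*1 = 4.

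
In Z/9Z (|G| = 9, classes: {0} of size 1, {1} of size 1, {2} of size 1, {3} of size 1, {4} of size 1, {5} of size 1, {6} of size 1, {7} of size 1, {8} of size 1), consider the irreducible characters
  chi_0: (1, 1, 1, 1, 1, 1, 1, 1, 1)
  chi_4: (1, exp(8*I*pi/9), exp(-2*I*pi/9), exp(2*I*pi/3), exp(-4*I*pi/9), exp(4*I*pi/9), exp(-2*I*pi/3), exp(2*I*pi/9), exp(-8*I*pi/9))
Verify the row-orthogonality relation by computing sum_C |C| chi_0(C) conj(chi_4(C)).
Sum = 0; so <chi_0, chi_4> = 0 (distinct irreducibles are orthogonal).

Proof sketch: Compute term by term over conjugacy classes (|C| * chi_0(C) * conj(chi_4(C))):
  1*(1)*conj(1) + 1*(1)*conj(exp(8*I*pi/9)) + 1*(1)*conj(exp(-2*I*pi/9)) + 1*(1)*conj(exp(2*I*pi/3)) + 1*(1)*conj(exp(-4*I*pi/9)) + 1*(1)*conj(exp(4*I*pi/9)) + 1*(1)*conj(exp(-2*I*pi/3)) + 1*(1)*conj(exp(2*I*pi/9)) + 1*(1)*conj(exp(-8*I*pi/9))
  = (1) + (exp(-8*I*pi/9)) + (exp(2*I*pi/9)) + (exp(-2*I*pi/3)) + (exp(4*I*pi/9)) + (exp(-4*I*pi/9)) + (exp(2*I*pi/3)) + (exp(-2*I*pi/9)) + (exp(8*I*pi/9))
  = 0.
(Exp terms are combined using exp(i*s)*conj(exp(i*t)) = exp(i*(s-t)), and sums of them are collapsed using the identity that for every m > 1 the m distinct m-th roots of unity sum to 0, e.g. 1 + exp(2*I*pi/3) + exp(-2*I*pi/3) = 0.)
Dividing by |G| = 9 gives 0/9 = 0, matching the row-orthogonality relation <chi_0, chi_4> = [chi_0 = chi_4].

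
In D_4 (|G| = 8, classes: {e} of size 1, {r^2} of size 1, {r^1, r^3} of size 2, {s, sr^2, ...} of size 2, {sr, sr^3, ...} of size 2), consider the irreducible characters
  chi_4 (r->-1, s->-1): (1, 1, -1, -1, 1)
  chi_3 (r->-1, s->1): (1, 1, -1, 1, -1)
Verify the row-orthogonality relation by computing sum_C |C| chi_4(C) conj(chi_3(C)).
Sum = 0; so <chi_4, chi_3> = 0 (distinct irreducibles are orthogonal).

Proof sketch: Compute term by term over conjugacy classes (|C| * chi_4(C) * conj(chi_3(C))):
  1*(1)*conj(1) + 1*(1)*conj(1) + 2*(-1)*conj(-1) + 2*(-1)*conj(1) + 2*(1)*conj(-1)
  = (1) + (1) + (2) + (-2) + (-2)
  = 0.
Dividing by |G| = 8 gives 0/8 = 0, matching the row-orthogonality relation <chi_4, chi_3> = [chi_4 = chi_3].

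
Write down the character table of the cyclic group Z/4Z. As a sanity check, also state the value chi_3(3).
Character table of Z/4Z (irreps indexed chi_0,...,chi_3 with chi_k(m) = zeta_4^(k*m), zeta_4 = exp(2*pi*i/4)):
  irrep \ class  {0} (size 1)  {1} (size 1)  {2} (size 1)  {3} (size 1)
  chi_0          1             1             1             1           
  chi_1          1             I             -1            -I          
  chi_2          1             -1            1             -1          
  chi_3          1             -I            -1            I           

Spot check: chi_3(3) = zeta_4^(3*3) = zeta_4^9 = I.

Derivation: Z/4Z is abelian, so all 4 irreducible complex representations are 1-dimensional. They are given by chi_k(m) = zeta_4^(k*m) for k = 0,...,3. Row orthogonality: sum_m chi_k(m) conj(chi_l(m)) = 4 * [k = l].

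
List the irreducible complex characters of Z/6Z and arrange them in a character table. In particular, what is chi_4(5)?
Character table of Z/6Z (irreps indexed chi_0,...,chi_5 with chi_k(m) = zeta_6^(k*m), zeta_6 = exp(2*pi*i/6)):
  irrep \ class  {0} (size 1)  {1} (size 1)    {2} (size 1)    {3} (size 1)  {4} (size 1)    {5} (size 1)  
  chi_0          1             1               1               1             1               1             
  chi_1          1             exp(I*pi/3)     exp(2*I*pi/3)   -1            exp(-2*I*pi/3)  exp(-I*pi/3)  
  chi_2          1             exp(2*I*pi/3)   exp(-2*I*pi/3)  1             exp(2*I*pi/3)   exp(-2*I*pi/3)
  chi_3          1             -1              1               -1            1               -1            
  chi_4          1             exp(-2*I*pi/3)  exp(2*I*pi/3)   1             exp(-2*I*pi/3)  exp(2*I*pi/3) 
  chi_5          1             exp(-I*pi/3)    exp(-2*I*pi/3)  -1            exp(2*I*pi/3)   exp(I*pi/3)   

Spot check: chi_4(5) = zeta_6^(4*5) = zeta_6^20 = exp(2*I*pi/3).

Justification: Z/6Z is abelian, so all 6 irreducible complex representations are 1-dimensional. They are given by chi_k(m) = zeta_6^(k*m) for k = 0,...,5. Row orthogonality: sum_m chi_k(m) conj(chi_l(m)) = 6 * [k = l].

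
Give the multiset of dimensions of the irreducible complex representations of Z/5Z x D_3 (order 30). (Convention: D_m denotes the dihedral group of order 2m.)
Dimensions: 1, 1, 1, 1, 1, 1, 1, 1, 1, 1, 2, 2, 2, 2, 2

Details: There are 15 irreducibles (= number of conjugacy classes). Their dimensions d_i satisfy sum d_i^2 = |G| = 30: 1 + 1 + 1 + 1 + 1 + 1 + 1 + 1 + 1 + 1 + 4 + 4 + 4 + 4 + 4 = 30. (For the product with Z/5Z: each of the 5 1-dim characters of Z/5Z tensors with each irrep of D_3, giving 5 copies of each D_3-dimension.)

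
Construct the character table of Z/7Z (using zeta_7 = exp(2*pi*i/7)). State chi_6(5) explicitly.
Character table of Z/7Z (irreps indexed chi_0,...,chi_6 with chi_k(m) = zeta_7^(k*m), zeta_7 = exp(2*pi*i/7)):
  irrep \ class  {0} (size 1)  {1} (size 1)    {2} (size 1)    {3} (size 1)    {4} (size 1)    {5} (size 1)    {6} (size 1)  
  chi_0          1             1               1               1               1               1               1             
  chi_1          1             exp(2*I*pi/7)   exp(4*I*pi/7)   exp(6*I*pi/7)   exp(-6*I*pi/7)  exp(-4*I*pi/7)  exp(-2*I*pi/7)
  chi_2          1             exp(4*I*pi/7)   exp(-6*I*pi/7)  exp(-2*I*pi/7)  exp(2*I*pi/7)   exp(6*I*pi/7)   exp(-4*I*pi/7)
  chi_3          1             exp(6*I*pi/7)   exp(-2*I*pi/7)  exp(4*I*pi/7)   exp(-4*I*pi/7)  exp(2*I*pi/7)   exp(-6*I*pi/7)
  chi_4          1             exp(-6*I*pi/7)  exp(2*I*pi/7)   exp(-4*I*pi/7)  exp(4*I*pi/7)   exp(-2*I*pi/7)  exp(6*I*pi/7) 
  chi_5          1             exp(-4*I*pi/7)  exp(6*I*pi/7)   exp(2*I*pi/7)   exp(-2*I*pi/7)  exp(-6*I*pi/7)  exp(4*I*pi/7) 
  chi_6          1             exp(-2*I*pi/7)  exp(-4*I*pi/7)  exp(-6*I*pi/7)  exp(6*I*pi/7)   exp(4*I*pi/7)   exp(2*I*pi/7) 

Spot check: chi_6(5) = zeta_7^(6*5) = zeta_7^30 = exp(4*I*pi/7).

Working: Z/7Z is abelian, so all 7 irreducible complex representations are 1-dimensional. They are given by chi_k(m) = zeta_7^(k*m) for k = 0,...,6. Row orthogonality: sum_m chi_k(m) conj(chi_l(m)) = 7 * [k = l].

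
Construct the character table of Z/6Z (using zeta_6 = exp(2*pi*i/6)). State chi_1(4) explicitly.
Character table of Z/6Z (irreps indexed chi_0,...,chi_5 with chi_k(m) = zeta_6^(k*m), zeta_6 = exp(2*pi*i/6)):
  irrep \ class  {0} (size 1)  {1} (size 1)    {2} (size 1)    {3} (size 1)  {4} (size 1)    {5} (size 1)  
  chi_0          1             1               1               1             1               1             
  chi_1          1             exp(I*pi/3)     exp(2*I*pi/3)   -1            exp(-2*I*pi/3)  exp(-I*pi/3)  
  chi_2          1             exp(2*I*pi/3)   exp(-2*I*pi/3)  1             exp(2*I*pi/3)   exp(-2*I*pi/3)
  chi_3          1             -1              1               -1            1               -1            
  chi_4          1             exp(-2*I*pi/3)  exp(2*I*pi/3)   1             exp(-2*I*pi/3)  exp(2*I*pi/3) 
  chi_5          1             exp(-I*pi/3)    exp(-2*I*pi/3)  -1            exp(2*I*pi/3)   exp(I*pi/3)   

Spot check: chi_1(4) = zeta_6^(1*4) = zeta_6^4 = exp(-2*I*pi/3).

Details: Z/6Z is abelian, so all 6 irreducible complex representations are 1-dimensional. They are given by chi_k(m) = zeta_6^(k*m) for k = 0,...,5. Row orthogonality: sum_m chi_k(m) conj(chi_l(m)) = 6 * [k = l].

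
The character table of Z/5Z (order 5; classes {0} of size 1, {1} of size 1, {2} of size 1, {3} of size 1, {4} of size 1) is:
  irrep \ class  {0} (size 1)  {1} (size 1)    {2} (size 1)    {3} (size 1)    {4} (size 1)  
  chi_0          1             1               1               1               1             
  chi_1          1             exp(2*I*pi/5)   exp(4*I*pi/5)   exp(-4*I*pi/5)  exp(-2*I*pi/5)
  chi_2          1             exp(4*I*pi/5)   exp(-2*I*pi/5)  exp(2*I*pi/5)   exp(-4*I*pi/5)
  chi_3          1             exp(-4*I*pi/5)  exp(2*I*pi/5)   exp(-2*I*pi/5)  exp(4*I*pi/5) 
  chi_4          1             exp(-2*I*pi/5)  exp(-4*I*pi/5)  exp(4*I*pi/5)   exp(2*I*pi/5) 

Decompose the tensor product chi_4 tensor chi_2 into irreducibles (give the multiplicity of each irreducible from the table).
chi_4 tensor chi_2 = chi_1 (all other irreducibles have multiplicity 0).

Derivation: The character of a tensor product is the pointwise product (chi_4 * chi_2)(C) = chi_4(C) * chi_2(C):
  {0}: (1)*(1), {1}: (exp(-2*I*pi/5))*(exp(4*I*pi/5)), {2}: (exp(-4*I*pi/5))*(exp(-2*I*pi/5)), {3}: (exp(4*I*pi/5))*(exp(2*I*pi/5)), {4}: (exp(2*I*pi/5))*(exp(-4*I*pi/5))
so (chi_4 * chi_2) takes values
  {0} -> 1, {1} -> exp(2*I*pi/5), {2} -> exp(4*I*pi/5), {3} -> exp(-4*I*pi/5), {4} -> exp(-2*I*pi/5).
Now take the inner product of this character with each irreducible chi from the table, <chi_4*chi_2, chi> = (1/5) sum_C |C| (chi_4*chi_2)(C) conj(chi(C)):
  <chi_4*chi_2, chi_0> = (1/5)[1*(1)*conj(1) + 1*(exp(2*I*pi/5))*conj(1) + 1*(exp(4*I*pi/5))*conj(1) + 1*(exp(-4*I*pi/5))*conj(1) + 1*(exp(-2*I*pi/5))*conj(1)]
      = (1/5)[(1) + (exp(2*I*pi/5)) + (exp(4*I*pi/5)) + (exp(-4*I*pi/5)) + (exp(-2*I*pi/5))] = 0/5 = 0
  <chi_4*chi_2, chi_1> = (1/5)[1*(1)*conj(1) + 1*(exp(2*I*pi/5))*conj(exp(2*I*pi/5)) + 1*(exp(4*I*pi/5))*conj(exp(4*I*pi/5)) + 1*(exp(-4*I*pi/5))*conj(exp(-4*I*pi/5)) + 1*(exp(-2*I*pi/5))*conj(exp(-2*I*pi/5))]
      = (1/5)[(1) + (1) + (1) + (1) + (1)] = 5/5 = 1
  <chi_4*chi_2, chi_2> = (1/5)[1*(1)*conj(1) + 1*(exp(2*I*pi/5))*conj(exp(4*I*pi/5)) + 1*(exp(4*I*pi/5))*conj(exp(-2*I*pi/5)) + 1*(exp(-4*I*pi/5))*conj(exp(2*I*pi/5)) + 1*(exp(-2*I*pi/5))*conj(exp(-4*I*pi/5))]
      = (1/5)[(1) + (exp(-2*I*pi/5)) + (exp(-4*I*pi/5)) + (exp(4*I*pi/5)) + (exp(2*I*pi/5))] = 0/5 = 0
  <chi_4*chi_2, chi_3> = (1/5)[1*(1)*conj(1) + 1*(exp(2*I*pi/5))*conj(exp(-4*I*pi/5)) + 1*(exp(4*I*pi/5))*conj(exp(2*I*pi/5)) + 1*(exp(-4*I*pi/5))*conj(exp(-2*I*pi/5)) + 1*(exp(-2*I*pi/5))*conj(exp(4*I*pi/5))]
      = (1/5)[(1) + (exp(-4*I*pi/5)) + (exp(2*I*pi/5)) + (exp(-2*I*pi/5)) + (exp(4*I*pi/5))] = 0/5 = 0
  <chi_4*chi_2, chi_4> = (1/5)[1*(1)*conj(1) + 1*(exp(2*I*pi/5))*conj(exp(-2*I*pi/5)) + 1*(exp(4*I*pi/5))*conj(exp(-4*I*pi/5)) + 1*(exp(-4*I*pi/5))*conj(exp(4*I*pi/5)) + 1*(exp(-2*I*pi/5))*conj(exp(2*I*pi/5))]
      = (1/5)[(1) + (exp(4*I*pi/5)) + (exp(-2*I*pi/5)) + (exp(2*I*pi/5)) + (exp(-4*I*pi/5))] = 0/5 = 0
(Exp terms are combined using exp(i*s)*conj(exp(i*t)) = exp(i*(s-t)), and sums of them are collapsed using the identity that for every m > 1 the m distinct m-th roots of unity sum to 0, e.g. 1 + exp(2*I*pi/3) + exp(-2*I*pi/3) = 0.)
Hence the multiplicities are chi_1: 1. Dimension check: dim(chi_4)*dim(chi_2) = 1*1 = 1 and sum (mult * dim) = 1*1 = 1.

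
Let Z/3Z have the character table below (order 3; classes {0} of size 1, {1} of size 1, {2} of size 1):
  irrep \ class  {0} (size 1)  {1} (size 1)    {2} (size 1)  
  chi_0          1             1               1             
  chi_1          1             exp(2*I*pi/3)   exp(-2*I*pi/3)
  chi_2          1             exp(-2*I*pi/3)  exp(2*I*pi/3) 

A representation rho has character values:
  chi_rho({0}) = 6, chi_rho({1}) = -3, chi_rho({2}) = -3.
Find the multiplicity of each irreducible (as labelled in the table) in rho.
Multiplicities: chi_0: 0, chi_1: 3, chi_2: 3.

Use <chi_rho, chi> = (1/|G|) sum_C |C| * chi_rho(C) * conj(chi(C)) with |G| = 3 for each irreducible chi in the table:
  <chi_rho, chi_0> = (1/3)[1*(6)*conj(1) + 1*(-3)*conj(1) + 1*(-3)*conj(1)]
      = (1/3)[(6) + (-3) + (-3)] = 0/3 = 0
  <chi_rho, chi_1> = (1/3)[1*(6)*conj(1) + 1*(-3)*conj(exp(2*I*pi/3)) + 1*(-3)*conj(exp(-2*I*pi/3))]
      = (1/3)[(6) + (3 + 3*exp(2*I*pi/3)) + (3 + 3*exp(-2*I*pi/3))] = 9/3 = 3
  <chi_rho, chi_2> = (1/3)[1*(6)*conj(1) + 1*(-3)*conj(exp(-2*I*pi/3)) + 1*(-3)*conj(exp(2*I*pi/3))]
      = (1/3)[(6) + (3 + 3*exp(-2*I*pi/3)) + (3 + 3*exp(2*I*pi/3))] = 9/3 = 3
(Exp terms are combined using exp(i*s)*conj(exp(i*t)) = exp(i*(s-t)), and sums of them are collapsed using the identity that for every m > 1 the m distinct m-th roots of unity sum to 0, e.g. 1 + exp(2*I*pi/3) + exp(-2*I*pi/3) = 0.)
Dimension check: dim(rho) = sum (mult * dim) = 0*1 + 3*1 + 3*1 = 6 = chi_rho(e) = 6.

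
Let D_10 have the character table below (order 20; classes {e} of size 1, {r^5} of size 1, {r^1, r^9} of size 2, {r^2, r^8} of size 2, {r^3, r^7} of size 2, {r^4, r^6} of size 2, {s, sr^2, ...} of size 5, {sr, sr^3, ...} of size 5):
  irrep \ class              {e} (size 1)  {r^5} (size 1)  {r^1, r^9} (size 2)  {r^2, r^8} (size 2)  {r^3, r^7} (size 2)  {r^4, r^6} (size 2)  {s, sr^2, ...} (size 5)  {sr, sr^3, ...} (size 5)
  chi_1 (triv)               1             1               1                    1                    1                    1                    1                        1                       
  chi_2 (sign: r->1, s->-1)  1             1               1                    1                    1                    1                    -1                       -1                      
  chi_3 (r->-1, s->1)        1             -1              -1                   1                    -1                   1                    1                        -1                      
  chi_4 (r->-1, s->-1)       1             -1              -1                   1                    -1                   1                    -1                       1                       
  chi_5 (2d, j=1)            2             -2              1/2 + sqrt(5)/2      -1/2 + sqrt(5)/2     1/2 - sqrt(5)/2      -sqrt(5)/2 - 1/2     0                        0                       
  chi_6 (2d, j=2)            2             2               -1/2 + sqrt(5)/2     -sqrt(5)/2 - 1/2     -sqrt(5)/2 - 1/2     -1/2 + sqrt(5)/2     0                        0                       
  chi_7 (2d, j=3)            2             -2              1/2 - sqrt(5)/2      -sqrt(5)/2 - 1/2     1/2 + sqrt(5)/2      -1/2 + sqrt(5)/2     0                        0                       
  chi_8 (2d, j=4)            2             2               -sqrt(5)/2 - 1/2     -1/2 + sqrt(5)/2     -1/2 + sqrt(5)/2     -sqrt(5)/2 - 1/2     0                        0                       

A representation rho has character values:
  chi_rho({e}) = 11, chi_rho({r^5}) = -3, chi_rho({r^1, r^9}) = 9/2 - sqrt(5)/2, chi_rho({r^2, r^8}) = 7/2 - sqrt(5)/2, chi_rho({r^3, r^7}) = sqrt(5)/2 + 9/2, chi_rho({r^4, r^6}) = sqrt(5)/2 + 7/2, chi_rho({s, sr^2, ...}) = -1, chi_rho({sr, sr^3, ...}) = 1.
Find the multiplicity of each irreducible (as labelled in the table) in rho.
Multiplicities: chi_1: 2, chi_2: 2, chi_3: 0, chi_4: 1, chi_5: 1, chi_6: 0, chi_7: 2, chi_8: 0.

Solution. Use <chi_rho, chi> = (1/|G|) sum_C |C| * chi_rho(C) * conj(chi(C)) with |G| = 20 for each irreducible chi in the table:
  <chi_rho, chi_1> = (1/20)[1*(11)*conj(1) + 1*(-3)*conj(1) + 2*(9/2 - sqrt(5)/2)*conj(1) + 2*(7/2 - sqrt(5)/2)*conj(1) + 2*(sqrt(5)/2 + 9/2)*conj(1) + 2*(sqrt(5)/2 + 7/2)*conj(1) + 5*(-1)*conj(1) + 5*(1)*conj(1)]
      = (1/20)[(11) + (-3) + (9 - sqrt(5)) + (7 - sqrt(5)) + (sqrt(5) + 9) + (sqrt(5) + 7) + (-5) + (5)] = 40/20 = 2
  <chi_rho, chi_2> = (1/20)[1*(11)*conj(1) + 1*(-3)*conj(1) + 2*(9/2 - sqrt(5)/2)*conj(1) + 2*(7/2 - sqrt(5)/2)*conj(1) + 2*(sqrt(5)/2 + 9/2)*conj(1) + 2*(sqrt(5)/2 + 7/2)*conj(1) + 5*(-1)*conj(-1) + 5*(1)*conj(-1)]
      = (1/20)[(11) + (-3) + (9 - sqrt(5)) + (7 - sqrt(5)) + (sqrt(5) + 9) + (sqrt(5) + 7) + (5) + (-5)] = 40/20 = 2
  <chi_rho, chi_3> = (1/20)[1*(11)*conj(1) + 1*(-3)*conj(-1) + 2*(9/2 - sqrt(5)/2)*conj(-1) + 2*(7/2 - sqrt(5)/2)*conj(1) + 2*(sqrt(5)/2 + 9/2)*conj(-1) + 2*(sqrt(5)/2 + 7/2)*conj(1) + 5*(-1)*conj(1) + 5*(1)*conj(-1)]
      = (1/20)[(11) + (3) + (-9 + sqrt(5)) + (7 - sqrt(5)) + (-9 - sqrt(5)) + (sqrt(5) + 7) + (-5) + (-5)] = 0/20 = 0
  <chi_rho, chi_4> = (1/20)[1*(11)*conj(1) + 1*(-3)*conj(-1) + 2*(9/2 - sqrt(5)/2)*conj(-1) + 2*(7/2 - sqrt(5)/2)*conj(1) + 2*(sqrt(5)/2 + 9/2)*conj(-1) + 2*(sqrt(5)/2 + 7/2)*conj(1) + 5*(-1)*conj(-1) + 5*(1)*conj(1)]
      = (1/20)[(11) + (3) + (-9 + sqrt(5)) + (7 - sqrt(5)) + (-9 - sqrt(5)) + (sqrt(5) + 7) + (5) + (5)] = 20/20 = 1
  <chi_rho, chi_5> = (1/20)[1*(11)*conj(2) + 1*(-3)*conj(-2) + 2*(9/2 - sqrt(5)/2)*conj(1/2 + sqrt(5)/2) + 2*(7/2 - sqrt(5)/2)*conj(-1/2 + sqrt(5)/2) + 2*(sqrt(5)/2 + 9/2)*conj(1/2 - sqrt(5)/2) + 2*(sqrt(5)/2 + 7/2)*conj(-sqrt(5)/2 - 1/2) + 5*(-1)*conj(0) + 5*(1)*conj(0)]
      = (1/20)[(22) + (6) + (2 + 4*sqrt(5)) + (-6 + 4*sqrt(5)) + (2 - 4*sqrt(5)) + (-4*sqrt(5) - 6) + (0) + (0)] = 20/20 = 1
  <chi_rho, chi_6> = (1/20)[1*(11)*conj(2) + 1*(-3)*conj(2) + 2*(9/2 - sqrt(5)/2)*conj(-1/2 + sqrt(5)/2) + 2*(7/2 - sqrt(5)/2)*conj(-sqrt(5)/2 - 1/2) + 2*(sqrt(5)/2 + 9/2)*conj(-sqrt(5)/2 - 1/2) + 2*(sqrt(5)/2 + 7/2)*conj(-1/2 + sqrt(5)/2) + 5*(-1)*conj(0) + 5*(1)*conj(0)]
      = (1/20)[(22) + (-6) + (-7 + 5*sqrt(5)) + (-3*sqrt(5) - 1) + (-5*sqrt(5) - 7) + (-1 + 3*sqrt(5)) + (0) + (0)] = 0/20 = 0
  <chi_rho, chi_7> = (1/20)[1*(11)*conj(2) + 1*(-3)*conj(-2) + 2*(9/2 - sqrt(5)/2)*conj(1/2 - sqrt(5)/2) + 2*(7/2 - sqrt(5)/2)*conj(-sqrt(5)/2 - 1/2) + 2*(sqrt(5)/2 + 9/2)*conj(1/2 + sqrt(5)/2) + 2*(sqrt(5)/2 + 7/2)*conj(-1/2 + sqrt(5)/2) + 5*(-1)*conj(0) + 5*(1)*conj(0)]
      = (1/20)[(22) + (6) + (7 - 5*sqrt(5)) + (-3*sqrt(5) - 1) + (7 + 5*sqrt(5)) + (-1 + 3*sqrt(5)) + (0) + (0)] = 40/20 = 2
  <chi_rho, chi_8> = (1/20)[1*(11)*conj(2) + 1*(-3)*conj(2) + 2*(9/2 - sqrt(5)/2)*conj(-sqrt(5)/2 - 1/2) + 2*(7/2 - sqrt(5)/2)*conj(-1/2 + sqrt(5)/2) + 2*(sqrt(5)/2 + 9/2)*conj(-1/2 + sqrt(5)/2) + 2*(sqrt(5)/2 + 7/2)*conj(-sqrt(5)/2 - 1/2) + 5*(-1)*conj(0) + 5*(1)*conj(0)]
      = (1/20)[(22) + (-6) + (-4*sqrt(5) - 2) + (-6 + 4*sqrt(5)) + (-2 + 4*sqrt(5)) + (-4*sqrt(5) - 6) + (0) + (0)] = 0/20 = 0
Dimension check: dim(rho) = sum (mult * dim) = 2*1 + 2*1 + 0*1 + 1*1 + 1*2 + 0*2 + 2*2 + 0*2 = 11 = chi_rho(e) = 11.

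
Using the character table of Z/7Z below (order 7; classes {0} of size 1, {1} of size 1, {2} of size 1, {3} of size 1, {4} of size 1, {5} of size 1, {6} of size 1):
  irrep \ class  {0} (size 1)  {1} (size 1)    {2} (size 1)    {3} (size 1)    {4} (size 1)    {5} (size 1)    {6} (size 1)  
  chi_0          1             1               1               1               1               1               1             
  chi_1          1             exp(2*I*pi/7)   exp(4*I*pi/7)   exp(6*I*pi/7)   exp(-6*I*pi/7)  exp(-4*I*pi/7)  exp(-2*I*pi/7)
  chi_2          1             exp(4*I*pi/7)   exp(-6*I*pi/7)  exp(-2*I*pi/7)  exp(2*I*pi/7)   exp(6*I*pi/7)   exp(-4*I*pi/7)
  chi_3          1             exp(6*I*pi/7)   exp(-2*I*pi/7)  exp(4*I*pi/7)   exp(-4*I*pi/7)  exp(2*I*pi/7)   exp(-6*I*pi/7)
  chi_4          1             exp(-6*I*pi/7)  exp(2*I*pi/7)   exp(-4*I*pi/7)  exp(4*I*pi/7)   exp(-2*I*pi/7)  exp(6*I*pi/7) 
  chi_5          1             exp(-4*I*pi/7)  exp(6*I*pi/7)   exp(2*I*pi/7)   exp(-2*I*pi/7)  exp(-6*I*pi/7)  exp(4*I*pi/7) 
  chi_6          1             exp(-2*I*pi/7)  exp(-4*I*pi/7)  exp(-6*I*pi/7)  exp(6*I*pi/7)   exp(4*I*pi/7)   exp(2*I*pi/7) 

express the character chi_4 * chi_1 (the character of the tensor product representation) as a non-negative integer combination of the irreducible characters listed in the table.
chi_4 tensor chi_1 = chi_5 (all other irreducibles have multiplicity 0).

Reasoning: The character of a tensor product is the pointwise product (chi_4 * chi_1)(C) = chi_4(C) * chi_1(C):
  {0}: (1)*(1), {1}: (exp(-6*I*pi/7))*(exp(2*I*pi/7)), {2}: (exp(2*I*pi/7))*(exp(4*I*pi/7)), {3}: (exp(-4*I*pi/7))*(exp(6*I*pi/7)), {4}: (exp(4*I*pi/7))*(exp(-6*I*pi/7)), {5}: (exp(-2*I*pi/7))*(exp(-4*I*pi/7)), {6}: (exp(6*I*pi/7))*(exp(-2*I*pi/7))
so (chi_4 * chi_1) takes values
  {0} -> 1, {1} -> exp(-4*I*pi/7), {2} -> exp(6*I*pi/7), {3} -> exp(2*I*pi/7), {4} -> exp(-2*I*pi/7), {5} -> exp(-6*I*pi/7), {6} -> exp(4*I*pi/7).
Now take the inner product of this character with each irreducible chi from the table, <chi_4*chi_1, chi> = (1/7) sum_C |C| (chi_4*chi_1)(C) conj(chi(C)):
  <chi_4*chi_1, chi_0> = (1/7)[1*(1)*conj(1) + 1*(exp(-4*I*pi/7))*conj(1) + 1*(exp(6*I*pi/7))*conj(1) + 1*(exp(2*I*pi/7))*conj(1) + 1*(exp(-2*I*pi/7))*conj(1) + 1*(exp(-6*I*pi/7))*conj(1) + 1*(exp(4*I*pi/7))*conj(1)]
      = (1/7)[(1) + (exp(-4*I*pi/7)) + (exp(6*I*pi/7)) + (exp(2*I*pi/7)) + (exp(-2*I*pi/7)) + (exp(-6*I*pi/7)) + (exp(4*I*pi/7))] = 0/7 = 0
  <chi_4*chi_1, chi_1> = (1/7)[1*(1)*conj(1) + 1*(exp(-4*I*pi/7))*conj(exp(2*I*pi/7)) + 1*(exp(6*I*pi/7))*conj(exp(4*I*pi/7)) + 1*(exp(2*I*pi/7))*conj(exp(6*I*pi/7)) + 1*(exp(-2*I*pi/7))*conj(exp(-6*I*pi/7)) + 1*(exp(-6*I*pi/7))*conj(exp(-4*I*pi/7)) + 1*(exp(4*I*pi/7))*conj(exp(-2*I*pi/7))]
      = (1/7)[(1) + (exp(-6*I*pi/7)) + (exp(2*I*pi/7)) + (exp(-4*I*pi/7)) + (exp(4*I*pi/7)) + (exp(-2*I*pi/7)) + (exp(6*I*pi/7))] = 0/7 = 0
  <chi_4*chi_1, chi_2> = (1/7)[1*(1)*conj(1) + 1*(exp(-4*I*pi/7))*conj(exp(4*I*pi/7)) + 1*(exp(6*I*pi/7))*conj(exp(-6*I*pi/7)) + 1*(exp(2*I*pi/7))*conj(exp(-2*I*pi/7)) + 1*(exp(-2*I*pi/7))*conj(exp(2*I*pi/7)) + 1*(exp(-6*I*pi/7))*conj(exp(6*I*pi/7)) + 1*(exp(4*I*pi/7))*conj(exp(-4*I*pi/7))]
      = (1/7)[(1) + (exp(6*I*pi/7)) + (exp(-2*I*pi/7)) + (exp(4*I*pi/7)) + (exp(-4*I*pi/7)) + (exp(2*I*pi/7)) + (exp(-6*I*pi/7))] = 0/7 = 0
  <chi_4*chi_1, chi_3> = (1/7)[1*(1)*conj(1) + 1*(exp(-4*I*pi/7))*conj(exp(6*I*pi/7)) + 1*(exp(6*I*pi/7))*conj(exp(-2*I*pi/7)) + 1*(exp(2*I*pi/7))*conj(exp(4*I*pi/7)) + 1*(exp(-2*I*pi/7))*conj(exp(-4*I*pi/7)) + 1*(exp(-6*I*pi/7))*conj(exp(2*I*pi/7)) + 1*(exp(4*I*pi/7))*conj(exp(-6*I*pi/7))]
      = (1/7)[(1) + (exp(4*I*pi/7)) + (exp(-6*I*pi/7)) + (exp(-2*I*pi/7)) + (exp(2*I*pi/7)) + (exp(6*I*pi/7)) + (exp(-4*I*pi/7))] = 0/7 = 0
  <chi_4*chi_1, chi_4> = (1/7)[1*(1)*conj(1) + 1*(exp(-4*I*pi/7))*conj(exp(-6*I*pi/7)) + 1*(exp(6*I*pi/7))*conj(exp(2*I*pi/7)) + 1*(exp(2*I*pi/7))*conj(exp(-4*I*pi/7)) + 1*(exp(-2*I*pi/7))*conj(exp(4*I*pi/7)) + 1*(exp(-6*I*pi/7))*conj(exp(-2*I*pi/7)) + 1*(exp(4*I*pi/7))*conj(exp(6*I*pi/7))]
      = (1/7)[(1) + (exp(2*I*pi/7)) + (exp(4*I*pi/7)) + (exp(6*I*pi/7)) + (exp(-6*I*pi/7)) + (exp(-4*I*pi/7)) + (exp(-2*I*pi/7))] = 0/7 = 0
  <chi_4*chi_1, chi_5> = (1/7)[1*(1)*conj(1) + 1*(exp(-4*I*pi/7))*conj(exp(-4*I*pi/7)) + 1*(exp(6*I*pi/7))*conj(exp(6*I*pi/7)) + 1*(exp(2*I*pi/7))*conj(exp(2*I*pi/7)) + 1*(exp(-2*I*pi/7))*conj(exp(-2*I*pi/7)) + 1*(exp(-6*I*pi/7))*conj(exp(-6*I*pi/7)) + 1*(exp(4*I*pi/7))*conj(exp(4*I*pi/7))]
      = (1/7)[(1) + (1) + (1) + (1) + (1) + (1) + (1)] = 7/7 = 1
  <chi_4*chi_1, chi_6> = (1/7)[1*(1)*conj(1) + 1*(exp(-4*I*pi/7))*conj(exp(-2*I*pi/7)) + 1*(exp(6*I*pi/7))*conj(exp(-4*I*pi/7)) + 1*(exp(2*I*pi/7))*conj(exp(-6*I*pi/7)) + 1*(exp(-2*I*pi/7))*conj(exp(6*I*pi/7)) + 1*(exp(-6*I*pi/7))*conj(exp(4*I*pi/7)) + 1*(exp(4*I*pi/7))*conj(exp(2*I*pi/7))]
      = (1/7)[(1) + (exp(-2*I*pi/7)) + (exp(-4*I*pi/7)) + (exp(-6*I*pi/7)) + (exp(6*I*pi/7)) + (exp(4*I*pi/7)) + (exp(2*I*pi/7))] = 0/7 = 0
(Exp terms are combined using exp(i*s)*conj(exp(i*t)) = exp(i*(s-t)), and sums of them are collapsed using the identity that for every m > 1 the m distinct m-th roots of unity sum to 0, e.g. 1 + exp(2*I*pi/3) + exp(-2*I*pi/3) = 0.)
Hence the multiplicities are chi_5: 1. Dimension check: dim(chi_4)*dim(chi_1) = 1*1 = 1 and sum (mult * dim) = 1*1 = 1.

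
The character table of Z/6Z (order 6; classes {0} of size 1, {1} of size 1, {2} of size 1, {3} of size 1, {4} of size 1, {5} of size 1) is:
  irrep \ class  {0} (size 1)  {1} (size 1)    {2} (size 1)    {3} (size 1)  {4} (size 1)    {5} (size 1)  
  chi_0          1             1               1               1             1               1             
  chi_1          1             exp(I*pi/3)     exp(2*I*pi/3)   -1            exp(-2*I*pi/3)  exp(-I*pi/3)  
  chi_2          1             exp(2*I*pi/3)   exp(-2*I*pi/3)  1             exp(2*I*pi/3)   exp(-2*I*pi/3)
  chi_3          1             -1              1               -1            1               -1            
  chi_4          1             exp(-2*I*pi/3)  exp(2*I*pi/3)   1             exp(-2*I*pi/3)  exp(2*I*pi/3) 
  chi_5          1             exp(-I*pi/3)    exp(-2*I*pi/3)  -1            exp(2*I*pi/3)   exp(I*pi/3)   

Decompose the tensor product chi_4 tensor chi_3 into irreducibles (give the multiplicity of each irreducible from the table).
chi_4 tensor chi_3 = chi_1 (all other irreducibles have multiplicity 0).

Solution. The character of a tensor product is the pointwise product (chi_4 * chi_3)(C) = chi_4(C) * chi_3(C):
  {0}: (1)*(1), {1}: (exp(-2*I*pi/3))*(-1), {2}: (exp(2*I*pi/3))*(1), {3}: (1)*(-1), {4}: (exp(-2*I*pi/3))*(1), {5}: (exp(2*I*pi/3))*(-1)
so (chi_4 * chi_3) takes values
  {0} -> 1, {1} -> -exp(-2*I*pi/3), {2} -> exp(2*I*pi/3), {3} -> -1, {4} -> exp(-2*I*pi/3), {5} -> -exp(2*I*pi/3).
Now take the inner product of this character with each irreducible chi from the table, <chi_4*chi_3, chi> = (1/6) sum_C |C| (chi_4*chi_3)(C) conj(chi(C)):
  <chi_4*chi_3, chi_0> = (1/6)[1*(1)*conj(1) + 1*(-exp(-2*I*pi/3))*conj(1) + 1*(exp(2*I*pi/3))*conj(1) + 1*(-1)*conj(1) + 1*(exp(-2*I*pi/3))*conj(1) + 1*(-exp(2*I*pi/3))*conj(1)]
      = (1/6)[(1) + (-exp(-2*I*pi/3)) + (exp(2*I*pi/3)) + (-1) + (exp(-2*I*pi/3)) + (-exp(2*I*pi/3))] = 0/6 = 0
  <chi_4*chi_3, chi_1> = (1/6)[1*(1)*conj(1) + 1*(-exp(-2*I*pi/3))*conj(exp(I*pi/3)) + 1*(exp(2*I*pi/3))*conj(exp(2*I*pi/3)) + 1*(-1)*conj(-1) + 1*(exp(-2*I*pi/3))*conj(exp(-2*I*pi/3)) + 1*(-exp(2*I*pi/3))*conj(exp(-I*pi/3))]
      = (1/6)[(1) + (1) + (1) + (1) + (1) + (1)] = 6/6 = 1
  <chi_4*chi_3, chi_2> = (1/6)[1*(1)*conj(1) + 1*(-exp(-2*I*pi/3))*conj(exp(2*I*pi/3)) + 1*(exp(2*I*pi/3))*conj(exp(-2*I*pi/3)) + 1*(-1)*conj(1) + 1*(exp(-2*I*pi/3))*conj(exp(2*I*pi/3)) + 1*(-exp(2*I*pi/3))*conj(exp(-2*I*pi/3))]
      = (1/6)[(1) + (-exp(2*I*pi/3)) + (exp(-2*I*pi/3)) + (-1) + (exp(2*I*pi/3)) + (-exp(-2*I*pi/3))] = 0/6 = 0
  <chi_4*chi_3, chi_3> = (1/6)[1*(1)*conj(1) + 1*(-exp(-2*I*pi/3))*conj(-1) + 1*(exp(2*I*pi/3))*conj(1) + 1*(-1)*conj(-1) + 1*(exp(-2*I*pi/3))*conj(1) + 1*(-exp(2*I*pi/3))*conj(-1)]
      = (1/6)[(1) + (exp(-2*I*pi/3)) + (exp(2*I*pi/3)) + (1) + (exp(-2*I*pi/3)) + (exp(2*I*pi/3))] = 0/6 = 0
  <chi_4*chi_3, chi_4> = (1/6)[1*(1)*conj(1) + 1*(-exp(-2*I*pi/3))*conj(exp(-2*I*pi/3)) + 1*(exp(2*I*pi/3))*conj(exp(2*I*pi/3)) + 1*(-1)*conj(1) + 1*(exp(-2*I*pi/3))*conj(exp(-2*I*pi/3)) + 1*(-exp(2*I*pi/3))*conj(exp(2*I*pi/3))]
      = (1/6)[(1) + (-1) + (1) + (-1) + (1) + (-1)] = 0/6 = 0
  <chi_4*chi_3, chi_5> = (1/6)[1*(1)*conj(1) + 1*(-exp(-2*I*pi/3))*conj(exp(-I*pi/3)) + 1*(exp(2*I*pi/3))*conj(exp(-2*I*pi/3)) + 1*(-1)*conj(-1) + 1*(exp(-2*I*pi/3))*conj(exp(2*I*pi/3)) + 1*(-exp(2*I*pi/3))*conj(exp(I*pi/3))]
      = (1/6)[(1) + (-exp(-I*pi/3)) + (exp(-2*I*pi/3)) + (1) + (exp(2*I*pi/3)) + (-exp(I*pi/3))] = 0/6 = 0
(Exp terms are combined using exp(i*s)*conj(exp(i*t)) = exp(i*(s-t)), and sums of them are collapsed using the identity that for every m > 1 the m distinct m-th roots of unity sum to 0, e.g. 1 + exp(2*I*pi/3) + exp(-2*I*pi/3) = 0.)
Hence the multiplicities are chi_1: 1. Dimension check: dim(chi_4)*dim(chi_3) = 1*1 = 1 and sum (mult * dim) = 1*1 = 1.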